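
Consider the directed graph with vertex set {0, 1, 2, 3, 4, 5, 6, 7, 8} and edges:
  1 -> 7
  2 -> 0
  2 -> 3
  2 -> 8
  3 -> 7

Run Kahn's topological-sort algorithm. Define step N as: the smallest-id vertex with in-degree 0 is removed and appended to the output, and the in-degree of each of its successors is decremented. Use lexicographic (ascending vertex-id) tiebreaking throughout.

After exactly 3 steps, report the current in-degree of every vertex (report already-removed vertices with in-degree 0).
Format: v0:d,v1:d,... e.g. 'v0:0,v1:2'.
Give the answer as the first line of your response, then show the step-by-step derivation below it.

v0:0,v1:0,v2:0,v3:0,v4:0,v5:0,v6:0,v7:1,v8:0

step 1: output 1; order=[1]; indeg=(1,0,0,1,0,0,0,1,1)
step 2: output 2; order=[1,2]; indeg=(0,0,0,0,0,0,0,1,0)
step 3: output 0; order=[1,2,0]; indeg=(0,0,0,0,0,0,0,1,0)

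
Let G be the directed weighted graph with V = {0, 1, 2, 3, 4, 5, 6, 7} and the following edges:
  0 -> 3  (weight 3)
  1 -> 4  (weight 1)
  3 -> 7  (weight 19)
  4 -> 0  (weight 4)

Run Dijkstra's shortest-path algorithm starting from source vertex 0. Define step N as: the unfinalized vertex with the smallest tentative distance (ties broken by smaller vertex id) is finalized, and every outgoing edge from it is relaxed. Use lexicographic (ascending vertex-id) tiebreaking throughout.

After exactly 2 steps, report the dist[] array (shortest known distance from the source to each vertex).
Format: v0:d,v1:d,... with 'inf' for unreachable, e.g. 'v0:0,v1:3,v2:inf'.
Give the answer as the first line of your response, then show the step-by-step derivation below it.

v0:0,v1:inf,v2:inf,v3:3,v4:inf,v5:inf,v6:inf,v7:22

step 1: dist = v0:0,v1:inf,v2:inf,v3:3,v4:inf,v5:inf,v6:inf,v7:inf
step 2: dist = v0:0,v1:inf,v2:inf,v3:3,v4:inf,v5:inf,v6:inf,v7:22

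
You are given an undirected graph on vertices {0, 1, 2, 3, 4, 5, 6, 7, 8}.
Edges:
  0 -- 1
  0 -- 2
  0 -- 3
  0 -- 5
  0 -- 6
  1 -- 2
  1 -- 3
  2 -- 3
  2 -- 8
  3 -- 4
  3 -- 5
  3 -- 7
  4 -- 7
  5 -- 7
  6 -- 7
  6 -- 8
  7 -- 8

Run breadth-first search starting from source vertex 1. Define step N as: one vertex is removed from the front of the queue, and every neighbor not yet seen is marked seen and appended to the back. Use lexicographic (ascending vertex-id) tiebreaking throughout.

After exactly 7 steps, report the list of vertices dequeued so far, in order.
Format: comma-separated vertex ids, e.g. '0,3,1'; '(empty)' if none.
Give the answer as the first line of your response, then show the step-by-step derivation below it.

1,0,2,3,5,6,8

step 1: dequeue 1; queue=[0,2,3]; order=1
step 2: dequeue 0; queue=[2,3,5,6]; order=1,0
step 3: dequeue 2; queue=[3,5,6,8]; order=1,0,2
step 4: dequeue 3; queue=[5,6,8,4,7]; order=1,0,2,3
step 5: dequeue 5; queue=[6,8,4,7]; order=1,0,2,3,5
step 6: dequeue 6; queue=[8,4,7]; order=1,0,2,3,5,6
step 7: dequeue 8; queue=[4,7]; order=1,0,2,3,5,6,8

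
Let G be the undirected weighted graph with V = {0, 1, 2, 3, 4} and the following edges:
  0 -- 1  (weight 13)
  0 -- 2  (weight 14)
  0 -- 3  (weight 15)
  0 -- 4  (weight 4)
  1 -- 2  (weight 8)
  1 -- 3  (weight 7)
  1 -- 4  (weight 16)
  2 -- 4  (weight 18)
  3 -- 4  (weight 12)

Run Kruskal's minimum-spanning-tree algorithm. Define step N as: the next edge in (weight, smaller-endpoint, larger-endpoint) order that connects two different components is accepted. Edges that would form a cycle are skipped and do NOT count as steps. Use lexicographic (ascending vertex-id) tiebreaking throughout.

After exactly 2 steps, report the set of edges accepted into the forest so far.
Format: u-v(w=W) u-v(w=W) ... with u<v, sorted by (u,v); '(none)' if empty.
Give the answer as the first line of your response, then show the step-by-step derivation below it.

0-4(w=4) 1-3(w=7)

step 1: add edge 0-4 (w=4); MST = {0-4(w=4)}
step 2: add edge 1-3 (w=7); MST = {0-4(w=4) 1-3(w=7)}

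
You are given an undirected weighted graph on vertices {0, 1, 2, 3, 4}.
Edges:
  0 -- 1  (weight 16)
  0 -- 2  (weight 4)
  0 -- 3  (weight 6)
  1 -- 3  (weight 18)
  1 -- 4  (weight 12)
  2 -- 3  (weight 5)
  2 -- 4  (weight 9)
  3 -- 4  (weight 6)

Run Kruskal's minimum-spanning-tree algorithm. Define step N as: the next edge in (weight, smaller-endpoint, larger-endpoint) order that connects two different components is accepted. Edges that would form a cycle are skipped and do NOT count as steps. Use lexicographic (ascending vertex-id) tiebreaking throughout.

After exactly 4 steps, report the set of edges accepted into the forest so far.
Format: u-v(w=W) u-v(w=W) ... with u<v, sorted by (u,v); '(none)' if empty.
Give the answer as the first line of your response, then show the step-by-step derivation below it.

0-2(w=4) 1-4(w=12) 2-3(w=5) 3-4(w=6)

step 1: add edge 0-2 (w=4); MST = {0-2(w=4)}
step 2: add edge 2-3 (w=5); MST = {0-2(w=4) 2-3(w=5)}
step 3: add edge 3-4 (w=6); MST = {0-2(w=4) 2-3(w=5) 3-4(w=6)}
step 4: add edge 1-4 (w=12); MST = {0-2(w=4) 1-4(w=12) 2-3(w=5) 3-4(w=6)}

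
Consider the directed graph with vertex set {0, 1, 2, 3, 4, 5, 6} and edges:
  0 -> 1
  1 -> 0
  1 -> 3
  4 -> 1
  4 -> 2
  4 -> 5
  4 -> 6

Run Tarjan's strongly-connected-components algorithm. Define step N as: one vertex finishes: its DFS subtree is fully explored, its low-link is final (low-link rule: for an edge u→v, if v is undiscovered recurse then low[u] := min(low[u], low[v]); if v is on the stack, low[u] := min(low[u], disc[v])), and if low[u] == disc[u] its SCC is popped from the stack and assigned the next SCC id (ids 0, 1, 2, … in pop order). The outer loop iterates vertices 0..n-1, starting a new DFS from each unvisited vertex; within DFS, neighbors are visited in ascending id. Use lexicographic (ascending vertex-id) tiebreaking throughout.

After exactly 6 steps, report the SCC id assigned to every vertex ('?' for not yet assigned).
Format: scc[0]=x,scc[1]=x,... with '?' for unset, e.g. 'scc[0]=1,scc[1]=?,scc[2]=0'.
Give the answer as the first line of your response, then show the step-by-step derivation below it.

scc[0]=1,scc[1]=1,scc[2]=2,scc[3]=0,scc[4]=?,scc[5]=3,scc[6]=4

step 1: low=(low[0]=0,low[1]=0,low[2]=?,low[3]=2,low[4]=?,low[5]=?,low[6]=?); scc=(scc[0]=?,scc[1]=?,scc[2]=?,scc[3]=0,scc[4]=?,scc[5]=?,scc[6]=?)
step 2: low=(low[0]=0,low[1]=0,low[2]=?,low[3]=2,low[4]=?,low[5]=?,low[6]=?); scc=(scc[0]=?,scc[1]=?,scc[2]=?,scc[3]=0,scc[4]=?,scc[5]=?,scc[6]=?)
step 3: low=(low[0]=0,low[1]=0,low[2]=?,low[3]=2,low[4]=?,low[5]=?,low[6]=?); scc=(scc[0]=1,scc[1]=1,scc[2]=?,scc[3]=0,scc[4]=?,scc[5]=?,scc[6]=?)
step 4: low=(low[0]=0,low[1]=0,low[2]=3,low[3]=2,low[4]=?,low[5]=?,low[6]=?); scc=(scc[0]=1,scc[1]=1,scc[2]=2,scc[3]=0,scc[4]=?,scc[5]=?,scc[6]=?)
step 5: low=(low[0]=0,low[1]=0,low[2]=3,low[3]=2,low[4]=4,low[5]=5,low[6]=?); scc=(scc[0]=1,scc[1]=1,scc[2]=2,scc[3]=0,scc[4]=?,scc[5]=3,scc[6]=?)
step 6: low=(low[0]=0,low[1]=0,low[2]=3,low[3]=2,low[4]=4,low[5]=5,low[6]=6); scc=(scc[0]=1,scc[1]=1,scc[2]=2,scc[3]=0,scc[4]=?,scc[5]=3,scc[6]=4)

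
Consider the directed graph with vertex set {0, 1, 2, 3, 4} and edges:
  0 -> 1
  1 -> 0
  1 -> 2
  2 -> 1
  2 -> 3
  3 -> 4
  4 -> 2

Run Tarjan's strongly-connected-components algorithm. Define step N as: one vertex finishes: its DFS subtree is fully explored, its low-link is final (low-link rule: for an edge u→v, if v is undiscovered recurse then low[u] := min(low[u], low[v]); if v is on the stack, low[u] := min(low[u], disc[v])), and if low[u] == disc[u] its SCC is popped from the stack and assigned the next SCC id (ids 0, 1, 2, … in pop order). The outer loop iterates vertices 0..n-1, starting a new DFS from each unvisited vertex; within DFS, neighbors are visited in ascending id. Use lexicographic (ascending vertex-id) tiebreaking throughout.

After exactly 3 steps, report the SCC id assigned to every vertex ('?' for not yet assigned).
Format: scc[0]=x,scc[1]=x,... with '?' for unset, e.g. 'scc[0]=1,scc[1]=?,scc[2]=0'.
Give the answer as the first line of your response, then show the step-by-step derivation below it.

scc[0]=?,scc[1]=?,scc[2]=?,scc[3]=?,scc[4]=?

step 1: low=(low[0]=0,low[1]=0,low[2]=1,low[3]=3,low[4]=2); scc=(scc[0]=?,scc[1]=?,scc[2]=?,scc[3]=?,scc[4]=?)
step 2: low=(low[0]=0,low[1]=0,low[2]=1,low[3]=2,low[4]=2); scc=(scc[0]=?,scc[1]=?,scc[2]=?,scc[3]=?,scc[4]=?)
step 3: low=(low[0]=0,low[1]=0,low[2]=1,low[3]=2,low[4]=2); scc=(scc[0]=?,scc[1]=?,scc[2]=?,scc[3]=?,scc[4]=?)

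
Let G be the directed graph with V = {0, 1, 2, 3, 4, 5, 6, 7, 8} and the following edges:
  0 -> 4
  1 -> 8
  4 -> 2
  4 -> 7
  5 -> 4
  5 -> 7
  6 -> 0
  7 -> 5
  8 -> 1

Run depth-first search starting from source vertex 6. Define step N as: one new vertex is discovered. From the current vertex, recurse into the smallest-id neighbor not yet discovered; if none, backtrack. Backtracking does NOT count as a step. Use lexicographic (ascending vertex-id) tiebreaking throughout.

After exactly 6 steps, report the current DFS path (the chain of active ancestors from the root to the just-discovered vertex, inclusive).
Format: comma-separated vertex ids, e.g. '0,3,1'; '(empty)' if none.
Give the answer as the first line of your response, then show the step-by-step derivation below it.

6,0,4,7,5

step 1: discover 6; path=6; order=6
step 2: discover 0; path=6>0; order=6,0
step 3: discover 4; path=6>0>4; order=6,0,4
step 4: discover 2; path=6>0>4>2; order=6,0,4,2
step 5: discover 7; path=6>0>4>7; order=6,0,4,2,7
step 6: discover 5; path=6>0>4>7>5; order=6,0,4,2,7,5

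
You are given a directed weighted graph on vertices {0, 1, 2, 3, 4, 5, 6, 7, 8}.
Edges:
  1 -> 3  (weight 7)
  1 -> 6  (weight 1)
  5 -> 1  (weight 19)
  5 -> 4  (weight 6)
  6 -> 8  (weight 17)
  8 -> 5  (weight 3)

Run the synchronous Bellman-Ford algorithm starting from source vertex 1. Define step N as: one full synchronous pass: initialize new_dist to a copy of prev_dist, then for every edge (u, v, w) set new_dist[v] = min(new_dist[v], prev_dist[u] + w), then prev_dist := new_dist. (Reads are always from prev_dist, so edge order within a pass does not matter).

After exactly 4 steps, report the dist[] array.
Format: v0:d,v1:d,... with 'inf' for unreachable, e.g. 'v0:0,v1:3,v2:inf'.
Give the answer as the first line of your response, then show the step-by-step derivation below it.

v0:inf,v1:0,v2:inf,v3:7,v4:27,v5:21,v6:1,v7:inf,v8:18

step 1: dist = v0:inf,v1:0,v2:inf,v3:7,v4:inf,v5:inf,v6:1,v7:inf,v8:inf
step 2: dist = v0:inf,v1:0,v2:inf,v3:7,v4:inf,v5:inf,v6:1,v7:inf,v8:18
step 3: dist = v0:inf,v1:0,v2:inf,v3:7,v4:inf,v5:21,v6:1,v7:inf,v8:18
step 4: dist = v0:inf,v1:0,v2:inf,v3:7,v4:27,v5:21,v6:1,v7:inf,v8:18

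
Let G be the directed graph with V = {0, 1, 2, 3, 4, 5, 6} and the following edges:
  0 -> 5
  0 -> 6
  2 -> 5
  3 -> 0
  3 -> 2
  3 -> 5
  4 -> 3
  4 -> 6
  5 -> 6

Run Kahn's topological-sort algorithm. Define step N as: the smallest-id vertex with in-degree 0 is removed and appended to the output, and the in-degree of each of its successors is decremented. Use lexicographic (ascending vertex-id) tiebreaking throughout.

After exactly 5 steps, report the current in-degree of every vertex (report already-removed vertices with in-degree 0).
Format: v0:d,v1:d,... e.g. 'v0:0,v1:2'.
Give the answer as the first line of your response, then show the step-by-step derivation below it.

v0:0,v1:0,v2:0,v3:0,v4:0,v5:0,v6:1

step 1: output 1; order=[1]; indeg=(1,0,1,1,0,3,3)
step 2: output 4; order=[1,4]; indeg=(1,0,1,0,0,3,2)
step 3: output 3; order=[1,4,3]; indeg=(0,0,0,0,0,2,2)
step 4: output 0; order=[1,4,3,0]; indeg=(0,0,0,0,0,1,1)
step 5: output 2; order=[1,4,3,0,2]; indeg=(0,0,0,0,0,0,1)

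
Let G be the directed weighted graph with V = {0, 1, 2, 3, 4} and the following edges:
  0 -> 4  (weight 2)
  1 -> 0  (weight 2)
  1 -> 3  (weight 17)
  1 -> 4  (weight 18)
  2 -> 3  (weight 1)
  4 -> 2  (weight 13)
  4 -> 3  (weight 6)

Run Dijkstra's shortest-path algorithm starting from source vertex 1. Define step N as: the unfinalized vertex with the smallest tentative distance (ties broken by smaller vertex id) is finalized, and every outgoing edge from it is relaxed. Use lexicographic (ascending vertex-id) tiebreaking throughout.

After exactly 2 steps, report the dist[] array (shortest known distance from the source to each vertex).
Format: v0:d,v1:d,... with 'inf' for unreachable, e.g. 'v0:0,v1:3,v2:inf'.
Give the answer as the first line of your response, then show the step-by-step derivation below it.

v0:2,v1:0,v2:inf,v3:17,v4:4

step 1: dist = v0:2,v1:0,v2:inf,v3:17,v4:18
step 2: dist = v0:2,v1:0,v2:inf,v3:17,v4:4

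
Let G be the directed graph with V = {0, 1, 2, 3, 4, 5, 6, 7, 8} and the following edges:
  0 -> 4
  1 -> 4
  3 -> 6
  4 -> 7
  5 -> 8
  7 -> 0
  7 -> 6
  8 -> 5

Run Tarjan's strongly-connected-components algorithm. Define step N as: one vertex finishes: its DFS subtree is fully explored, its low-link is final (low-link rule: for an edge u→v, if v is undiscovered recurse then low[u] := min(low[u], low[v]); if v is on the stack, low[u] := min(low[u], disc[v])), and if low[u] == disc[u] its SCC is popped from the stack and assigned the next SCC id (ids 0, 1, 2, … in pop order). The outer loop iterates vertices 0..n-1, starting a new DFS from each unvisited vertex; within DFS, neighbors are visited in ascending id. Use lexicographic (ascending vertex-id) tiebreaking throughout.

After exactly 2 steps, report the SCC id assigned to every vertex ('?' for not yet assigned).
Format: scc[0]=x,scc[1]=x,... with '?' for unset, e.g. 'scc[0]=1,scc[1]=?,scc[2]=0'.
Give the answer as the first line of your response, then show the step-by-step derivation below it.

scc[0]=?,scc[1]=?,scc[2]=?,scc[3]=?,scc[4]=?,scc[5]=?,scc[6]=0,scc[7]=?,scc[8]=?

step 1: low=(low[0]=0,low[1]=?,low[2]=?,low[3]=?,low[4]=1,low[5]=?,low[6]=3,low[7]=0,low[8]=?); scc=(scc[0]=?,scc[1]=?,scc[2]=?,scc[3]=?,scc[4]=?,scc[5]=?,scc[6]=0,scc[7]=?,scc[8]=?)
step 2: low=(low[0]=0,low[1]=?,low[2]=?,low[3]=?,low[4]=1,low[5]=?,low[6]=3,low[7]=0,low[8]=?); scc=(scc[0]=?,scc[1]=?,scc[2]=?,scc[3]=?,scc[4]=?,scc[5]=?,scc[6]=0,scc[7]=?,scc[8]=?)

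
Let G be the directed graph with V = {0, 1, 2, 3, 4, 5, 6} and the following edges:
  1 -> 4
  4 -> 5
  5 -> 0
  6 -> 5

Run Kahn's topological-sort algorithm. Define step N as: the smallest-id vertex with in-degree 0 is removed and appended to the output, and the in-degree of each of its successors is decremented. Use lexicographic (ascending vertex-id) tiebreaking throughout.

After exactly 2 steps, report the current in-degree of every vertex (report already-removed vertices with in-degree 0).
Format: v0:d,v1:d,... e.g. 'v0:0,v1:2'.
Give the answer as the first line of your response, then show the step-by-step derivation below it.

v0:1,v1:0,v2:0,v3:0,v4:0,v5:2,v6:0

step 1: output 1; order=[1]; indeg=(1,0,0,0,0,2,0)
step 2: output 2; order=[1,2]; indeg=(1,0,0,0,0,2,0)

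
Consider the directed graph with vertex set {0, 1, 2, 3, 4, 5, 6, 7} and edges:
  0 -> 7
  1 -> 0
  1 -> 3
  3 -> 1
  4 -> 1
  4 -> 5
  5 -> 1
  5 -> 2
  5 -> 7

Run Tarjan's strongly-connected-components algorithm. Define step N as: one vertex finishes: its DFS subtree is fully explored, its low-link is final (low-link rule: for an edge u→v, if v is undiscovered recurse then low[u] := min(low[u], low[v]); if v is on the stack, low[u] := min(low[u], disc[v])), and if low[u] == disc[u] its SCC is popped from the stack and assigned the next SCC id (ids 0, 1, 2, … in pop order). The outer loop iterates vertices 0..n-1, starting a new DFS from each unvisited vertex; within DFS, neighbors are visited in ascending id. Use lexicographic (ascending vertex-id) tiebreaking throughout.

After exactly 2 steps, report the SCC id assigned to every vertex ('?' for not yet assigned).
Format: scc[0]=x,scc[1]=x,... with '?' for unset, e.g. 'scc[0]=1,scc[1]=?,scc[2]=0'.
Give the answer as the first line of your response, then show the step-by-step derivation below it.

scc[0]=1,scc[1]=?,scc[2]=?,scc[3]=?,scc[4]=?,scc[5]=?,scc[6]=?,scc[7]=0

step 1: low=(low[0]=0,low[1]=?,low[2]=?,low[3]=?,low[4]=?,low[5]=?,low[6]=?,low[7]=1); scc=(scc[0]=?,scc[1]=?,scc[2]=?,scc[3]=?,scc[4]=?,scc[5]=?,scc[6]=?,scc[7]=0)
step 2: low=(low[0]=0,low[1]=?,low[2]=?,low[3]=?,low[4]=?,low[5]=?,low[6]=?,low[7]=1); scc=(scc[0]=1,scc[1]=?,scc[2]=?,scc[3]=?,scc[4]=?,scc[5]=?,scc[6]=?,scc[7]=0)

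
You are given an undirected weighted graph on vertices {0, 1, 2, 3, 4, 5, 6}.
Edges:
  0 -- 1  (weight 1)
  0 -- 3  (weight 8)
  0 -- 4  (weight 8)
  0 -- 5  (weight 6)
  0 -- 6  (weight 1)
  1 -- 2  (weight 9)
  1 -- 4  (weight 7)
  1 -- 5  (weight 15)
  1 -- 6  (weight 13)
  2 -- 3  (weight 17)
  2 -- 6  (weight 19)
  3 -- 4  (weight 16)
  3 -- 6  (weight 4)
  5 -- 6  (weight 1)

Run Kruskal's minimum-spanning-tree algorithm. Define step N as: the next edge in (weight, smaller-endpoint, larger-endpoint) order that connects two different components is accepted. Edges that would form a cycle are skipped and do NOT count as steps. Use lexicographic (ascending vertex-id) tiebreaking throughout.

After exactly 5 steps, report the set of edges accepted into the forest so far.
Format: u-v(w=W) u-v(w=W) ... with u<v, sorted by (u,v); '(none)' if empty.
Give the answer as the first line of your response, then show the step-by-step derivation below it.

0-1(w=1) 0-6(w=1) 1-4(w=7) 3-6(w=4) 5-6(w=1)

step 1: add edge 0-1 (w=1); MST = {0-1(w=1)}
step 2: add edge 0-6 (w=1); MST = {0-1(w=1) 0-6(w=1)}
step 3: add edge 5-6 (w=1); MST = {0-1(w=1) 0-6(w=1) 5-6(w=1)}
step 4: add edge 3-6 (w=4); MST = {0-1(w=1) 0-6(w=1) 3-6(w=4) 5-6(w=1)}
step 5: add edge 1-4 (w=7); MST = {0-1(w=1) 0-6(w=1) 1-4(w=7) 3-6(w=4) 5-6(w=1)}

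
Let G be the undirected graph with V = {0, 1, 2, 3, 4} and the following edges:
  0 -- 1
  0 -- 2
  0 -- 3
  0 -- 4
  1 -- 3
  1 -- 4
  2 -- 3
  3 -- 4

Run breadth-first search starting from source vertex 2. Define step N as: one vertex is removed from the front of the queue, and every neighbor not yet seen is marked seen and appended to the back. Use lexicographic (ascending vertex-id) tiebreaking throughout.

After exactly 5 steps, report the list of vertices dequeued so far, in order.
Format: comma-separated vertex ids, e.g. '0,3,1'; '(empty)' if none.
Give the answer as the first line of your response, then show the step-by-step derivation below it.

2,0,3,1,4

step 1: dequeue 2; queue=[0,3]; order=2
step 2: dequeue 0; queue=[3,1,4]; order=2,0
step 3: dequeue 3; queue=[1,4]; order=2,0,3
step 4: dequeue 1; queue=[4]; order=2,0,3,1
step 5: dequeue 4; queue=[(empty)]; order=2,0,3,1,4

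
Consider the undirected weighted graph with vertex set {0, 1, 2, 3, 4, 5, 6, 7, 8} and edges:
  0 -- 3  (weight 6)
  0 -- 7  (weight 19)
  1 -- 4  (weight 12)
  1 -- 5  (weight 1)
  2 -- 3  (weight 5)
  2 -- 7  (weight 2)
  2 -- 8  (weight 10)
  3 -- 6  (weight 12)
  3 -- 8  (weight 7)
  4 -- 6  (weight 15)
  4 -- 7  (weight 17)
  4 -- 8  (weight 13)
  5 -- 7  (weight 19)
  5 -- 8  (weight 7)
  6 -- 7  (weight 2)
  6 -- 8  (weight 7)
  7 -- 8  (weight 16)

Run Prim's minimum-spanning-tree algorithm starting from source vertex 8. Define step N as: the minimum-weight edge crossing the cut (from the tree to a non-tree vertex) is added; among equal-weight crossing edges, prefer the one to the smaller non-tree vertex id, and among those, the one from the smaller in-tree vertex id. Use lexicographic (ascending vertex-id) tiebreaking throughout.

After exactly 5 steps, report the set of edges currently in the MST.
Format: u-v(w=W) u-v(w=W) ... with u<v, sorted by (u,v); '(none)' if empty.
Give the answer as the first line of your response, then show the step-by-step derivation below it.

0-3(w=6) 2-3(w=5) 2-7(w=2) 3-8(w=7) 6-7(w=2)

step 1: add edge 3-8 (w=7); MST = {3-8(w=7)}
step 2: add edge 2-3 (w=5); MST = {2-3(w=5) 3-8(w=7)}
step 3: add edge 2-7 (w=2); MST = {2-3(w=5) 2-7(w=2) 3-8(w=7)}
step 4: add edge 6-7 (w=2); MST = {2-3(w=5) 2-7(w=2) 3-8(w=7) 6-7(w=2)}
step 5: add edge 0-3 (w=6); MST = {0-3(w=6) 2-3(w=5) 2-7(w=2) 3-8(w=7) 6-7(w=2)}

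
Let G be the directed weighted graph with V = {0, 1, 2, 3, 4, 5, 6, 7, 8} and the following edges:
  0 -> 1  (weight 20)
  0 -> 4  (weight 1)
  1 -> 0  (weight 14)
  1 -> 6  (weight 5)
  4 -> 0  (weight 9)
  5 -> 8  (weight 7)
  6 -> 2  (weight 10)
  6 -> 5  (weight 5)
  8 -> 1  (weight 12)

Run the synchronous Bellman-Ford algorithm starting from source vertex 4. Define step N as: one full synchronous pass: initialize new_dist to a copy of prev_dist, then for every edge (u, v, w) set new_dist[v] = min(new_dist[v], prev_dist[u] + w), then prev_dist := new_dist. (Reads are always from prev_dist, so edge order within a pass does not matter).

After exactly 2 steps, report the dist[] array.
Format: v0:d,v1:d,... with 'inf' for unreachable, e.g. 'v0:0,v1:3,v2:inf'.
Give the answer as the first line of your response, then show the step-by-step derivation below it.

v0:9,v1:29,v2:inf,v3:inf,v4:0,v5:inf,v6:inf,v7:inf,v8:inf

step 1: dist = v0:9,v1:inf,v2:inf,v3:inf,v4:0,v5:inf,v6:inf,v7:inf,v8:inf
step 2: dist = v0:9,v1:29,v2:inf,v3:inf,v4:0,v5:inf,v6:inf,v7:inf,v8:inf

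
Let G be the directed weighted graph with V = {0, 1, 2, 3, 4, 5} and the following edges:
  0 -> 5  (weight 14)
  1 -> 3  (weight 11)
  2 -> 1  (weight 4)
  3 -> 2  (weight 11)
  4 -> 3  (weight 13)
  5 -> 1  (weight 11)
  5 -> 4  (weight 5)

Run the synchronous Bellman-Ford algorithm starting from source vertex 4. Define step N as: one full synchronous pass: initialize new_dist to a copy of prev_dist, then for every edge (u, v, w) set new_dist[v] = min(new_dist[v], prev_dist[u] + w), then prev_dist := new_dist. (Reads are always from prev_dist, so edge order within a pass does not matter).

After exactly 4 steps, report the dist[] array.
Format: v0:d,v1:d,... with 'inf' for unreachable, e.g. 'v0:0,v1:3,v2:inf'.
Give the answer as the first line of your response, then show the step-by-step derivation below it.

v0:inf,v1:28,v2:24,v3:13,v4:0,v5:inf

step 1: dist = v0:inf,v1:inf,v2:inf,v3:13,v4:0,v5:inf
step 2: dist = v0:inf,v1:inf,v2:24,v3:13,v4:0,v5:inf
step 3: dist = v0:inf,v1:28,v2:24,v3:13,v4:0,v5:inf
step 4: dist = v0:inf,v1:28,v2:24,v3:13,v4:0,v5:inf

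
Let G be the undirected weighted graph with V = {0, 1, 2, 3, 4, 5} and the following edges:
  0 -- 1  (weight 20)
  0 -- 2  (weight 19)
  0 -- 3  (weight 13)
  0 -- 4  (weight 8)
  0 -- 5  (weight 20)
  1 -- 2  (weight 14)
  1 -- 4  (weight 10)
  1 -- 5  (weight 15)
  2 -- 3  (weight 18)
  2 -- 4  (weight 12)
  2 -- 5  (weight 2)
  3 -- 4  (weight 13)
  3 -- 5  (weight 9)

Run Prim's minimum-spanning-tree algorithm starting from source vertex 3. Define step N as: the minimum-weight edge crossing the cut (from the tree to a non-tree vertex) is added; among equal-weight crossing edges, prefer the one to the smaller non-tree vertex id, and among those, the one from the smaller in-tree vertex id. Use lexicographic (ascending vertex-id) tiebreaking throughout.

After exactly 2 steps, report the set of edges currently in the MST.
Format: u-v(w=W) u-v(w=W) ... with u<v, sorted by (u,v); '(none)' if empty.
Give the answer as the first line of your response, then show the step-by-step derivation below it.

2-5(w=2) 3-5(w=9)

step 1: add edge 3-5 (w=9); MST = {3-5(w=9)}
step 2: add edge 2-5 (w=2); MST = {2-5(w=2) 3-5(w=9)}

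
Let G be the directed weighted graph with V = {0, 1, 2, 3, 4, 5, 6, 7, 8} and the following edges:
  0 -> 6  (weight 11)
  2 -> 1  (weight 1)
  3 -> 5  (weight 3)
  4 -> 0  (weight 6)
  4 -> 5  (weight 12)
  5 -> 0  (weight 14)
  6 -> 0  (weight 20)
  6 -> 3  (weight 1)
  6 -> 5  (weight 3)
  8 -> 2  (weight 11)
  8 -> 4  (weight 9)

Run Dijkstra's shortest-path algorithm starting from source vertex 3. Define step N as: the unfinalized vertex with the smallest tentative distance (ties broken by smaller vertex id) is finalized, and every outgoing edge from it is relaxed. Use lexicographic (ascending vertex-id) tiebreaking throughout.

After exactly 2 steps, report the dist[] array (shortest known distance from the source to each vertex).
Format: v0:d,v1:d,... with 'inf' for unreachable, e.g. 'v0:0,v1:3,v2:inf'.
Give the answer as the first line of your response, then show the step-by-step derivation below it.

v0:17,v1:inf,v2:inf,v3:0,v4:inf,v5:3,v6:inf,v7:inf,v8:inf

step 1: dist = v0:inf,v1:inf,v2:inf,v3:0,v4:inf,v5:3,v6:inf,v7:inf,v8:inf
step 2: dist = v0:17,v1:inf,v2:inf,v3:0,v4:inf,v5:3,v6:inf,v7:inf,v8:inf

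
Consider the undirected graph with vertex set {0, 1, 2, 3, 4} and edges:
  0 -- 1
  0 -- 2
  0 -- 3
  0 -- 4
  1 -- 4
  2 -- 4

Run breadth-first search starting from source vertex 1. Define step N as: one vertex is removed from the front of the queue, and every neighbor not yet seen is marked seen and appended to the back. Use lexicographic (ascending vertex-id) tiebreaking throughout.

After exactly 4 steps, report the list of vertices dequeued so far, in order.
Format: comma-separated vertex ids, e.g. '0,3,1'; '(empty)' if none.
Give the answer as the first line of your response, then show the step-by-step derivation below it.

1,0,4,2

step 1: dequeue 1; queue=[0,4]; order=1
step 2: dequeue 0; queue=[4,2,3]; order=1,0
step 3: dequeue 4; queue=[2,3]; order=1,0,4
step 4: dequeue 2; queue=[3]; order=1,0,4,2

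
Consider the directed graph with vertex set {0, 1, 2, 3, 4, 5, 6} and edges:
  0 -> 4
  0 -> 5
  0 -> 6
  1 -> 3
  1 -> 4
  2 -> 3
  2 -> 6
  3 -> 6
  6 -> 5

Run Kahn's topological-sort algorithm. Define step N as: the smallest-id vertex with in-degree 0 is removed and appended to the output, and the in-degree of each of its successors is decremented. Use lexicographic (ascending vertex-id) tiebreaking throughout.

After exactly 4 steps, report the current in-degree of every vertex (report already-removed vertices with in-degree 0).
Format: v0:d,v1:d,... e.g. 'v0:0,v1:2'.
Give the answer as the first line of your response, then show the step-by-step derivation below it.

v0:0,v1:0,v2:0,v3:0,v4:0,v5:1,v6:0

step 1: output 0; order=[0]; indeg=(0,0,0,2,1,1,2)
step 2: output 1; order=[0,1]; indeg=(0,0,0,1,0,1,2)
step 3: output 2; order=[0,1,2]; indeg=(0,0,0,0,0,1,1)
step 4: output 3; order=[0,1,2,3]; indeg=(0,0,0,0,0,1,0)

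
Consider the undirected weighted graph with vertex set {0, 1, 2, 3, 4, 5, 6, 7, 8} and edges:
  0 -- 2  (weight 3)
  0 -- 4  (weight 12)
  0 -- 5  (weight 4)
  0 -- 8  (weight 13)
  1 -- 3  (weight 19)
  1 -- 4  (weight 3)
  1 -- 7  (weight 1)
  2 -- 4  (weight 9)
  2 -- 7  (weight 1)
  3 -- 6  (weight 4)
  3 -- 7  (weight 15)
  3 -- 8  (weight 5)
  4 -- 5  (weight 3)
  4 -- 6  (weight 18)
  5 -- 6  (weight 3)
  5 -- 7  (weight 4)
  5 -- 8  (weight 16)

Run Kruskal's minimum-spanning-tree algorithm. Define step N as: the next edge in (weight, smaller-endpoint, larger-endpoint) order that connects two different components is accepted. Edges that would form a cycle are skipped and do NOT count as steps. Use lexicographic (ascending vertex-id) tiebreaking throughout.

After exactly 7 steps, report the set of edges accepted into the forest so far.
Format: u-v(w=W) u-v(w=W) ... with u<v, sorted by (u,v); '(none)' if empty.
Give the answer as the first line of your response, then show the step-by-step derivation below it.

0-2(w=3) 1-4(w=3) 1-7(w=1) 2-7(w=1) 3-6(w=4) 4-5(w=3) 5-6(w=3)

step 1: add edge 1-7 (w=1); MST = {1-7(w=1)}
step 2: add edge 2-7 (w=1); MST = {1-7(w=1) 2-7(w=1)}
step 3: add edge 0-2 (w=3); MST = {0-2(w=3) 1-7(w=1) 2-7(w=1)}
step 4: add edge 1-4 (w=3); MST = {0-2(w=3) 1-4(w=3) 1-7(w=1) 2-7(w=1)}
step 5: add edge 4-5 (w=3); MST = {0-2(w=3) 1-4(w=3) 1-7(w=1) 2-7(w=1) 4-5(w=3)}
step 6: add edge 5-6 (w=3); MST = {0-2(w=3) 1-4(w=3) 1-7(w=1) 2-7(w=1) 4-5(w=3) 5-6(w=3)}
step 7: add edge 3-6 (w=4); MST = {0-2(w=3) 1-4(w=3) 1-7(w=1) 2-7(w=1) 3-6(w=4) 4-5(w=3) 5-6(w=3)}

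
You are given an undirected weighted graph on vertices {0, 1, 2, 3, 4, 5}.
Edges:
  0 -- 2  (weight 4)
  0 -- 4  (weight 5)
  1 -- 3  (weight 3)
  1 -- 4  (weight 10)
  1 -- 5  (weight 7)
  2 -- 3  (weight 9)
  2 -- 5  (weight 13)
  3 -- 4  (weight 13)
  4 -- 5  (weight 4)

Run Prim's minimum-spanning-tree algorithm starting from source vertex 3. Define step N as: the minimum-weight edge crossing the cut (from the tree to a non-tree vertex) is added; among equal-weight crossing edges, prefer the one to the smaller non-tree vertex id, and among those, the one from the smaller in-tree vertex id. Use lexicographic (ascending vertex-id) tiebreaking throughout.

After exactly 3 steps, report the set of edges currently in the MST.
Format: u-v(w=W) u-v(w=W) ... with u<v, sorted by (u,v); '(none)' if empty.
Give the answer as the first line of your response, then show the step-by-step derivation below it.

1-3(w=3) 1-5(w=7) 4-5(w=4)

step 1: add edge 1-3 (w=3); MST = {1-3(w=3)}
step 2: add edge 1-5 (w=7); MST = {1-3(w=3) 1-5(w=7)}
step 3: add edge 4-5 (w=4); MST = {1-3(w=3) 1-5(w=7) 4-5(w=4)}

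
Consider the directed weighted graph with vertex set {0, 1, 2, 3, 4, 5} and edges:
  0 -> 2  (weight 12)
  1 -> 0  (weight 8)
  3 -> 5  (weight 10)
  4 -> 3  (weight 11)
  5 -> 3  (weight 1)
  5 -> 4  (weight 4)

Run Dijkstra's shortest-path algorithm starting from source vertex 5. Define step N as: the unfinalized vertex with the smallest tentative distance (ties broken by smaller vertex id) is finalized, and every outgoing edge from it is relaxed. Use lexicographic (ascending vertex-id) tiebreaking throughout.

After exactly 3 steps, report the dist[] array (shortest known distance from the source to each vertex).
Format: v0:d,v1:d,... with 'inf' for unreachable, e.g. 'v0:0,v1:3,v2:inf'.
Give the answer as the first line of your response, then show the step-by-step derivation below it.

v0:inf,v1:inf,v2:inf,v3:1,v4:4,v5:0

step 1: dist = v0:inf,v1:inf,v2:inf,v3:1,v4:4,v5:0
step 2: dist = v0:inf,v1:inf,v2:inf,v3:1,v4:4,v5:0
step 3: dist = v0:inf,v1:inf,v2:inf,v3:1,v4:4,v5:0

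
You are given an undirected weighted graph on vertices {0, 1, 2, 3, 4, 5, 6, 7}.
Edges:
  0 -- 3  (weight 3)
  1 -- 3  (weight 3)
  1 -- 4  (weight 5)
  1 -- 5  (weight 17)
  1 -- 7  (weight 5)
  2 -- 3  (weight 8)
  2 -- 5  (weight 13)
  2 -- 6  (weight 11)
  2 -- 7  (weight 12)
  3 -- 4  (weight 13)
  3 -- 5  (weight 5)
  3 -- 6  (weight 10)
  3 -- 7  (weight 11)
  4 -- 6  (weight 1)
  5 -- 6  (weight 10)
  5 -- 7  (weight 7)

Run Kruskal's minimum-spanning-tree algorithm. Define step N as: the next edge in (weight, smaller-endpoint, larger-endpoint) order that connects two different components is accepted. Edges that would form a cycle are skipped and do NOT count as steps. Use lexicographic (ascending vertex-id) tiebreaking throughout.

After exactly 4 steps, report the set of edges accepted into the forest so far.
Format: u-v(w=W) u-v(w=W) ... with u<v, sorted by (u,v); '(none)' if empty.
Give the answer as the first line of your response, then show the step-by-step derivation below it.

0-3(w=3) 1-3(w=3) 1-4(w=5) 4-6(w=1)

step 1: add edge 4-6 (w=1); MST = {4-6(w=1)}
step 2: add edge 0-3 (w=3); MST = {0-3(w=3) 4-6(w=1)}
step 3: add edge 1-3 (w=3); MST = {0-3(w=3) 1-3(w=3) 4-6(w=1)}
step 4: add edge 1-4 (w=5); MST = {0-3(w=3) 1-3(w=3) 1-4(w=5) 4-6(w=1)}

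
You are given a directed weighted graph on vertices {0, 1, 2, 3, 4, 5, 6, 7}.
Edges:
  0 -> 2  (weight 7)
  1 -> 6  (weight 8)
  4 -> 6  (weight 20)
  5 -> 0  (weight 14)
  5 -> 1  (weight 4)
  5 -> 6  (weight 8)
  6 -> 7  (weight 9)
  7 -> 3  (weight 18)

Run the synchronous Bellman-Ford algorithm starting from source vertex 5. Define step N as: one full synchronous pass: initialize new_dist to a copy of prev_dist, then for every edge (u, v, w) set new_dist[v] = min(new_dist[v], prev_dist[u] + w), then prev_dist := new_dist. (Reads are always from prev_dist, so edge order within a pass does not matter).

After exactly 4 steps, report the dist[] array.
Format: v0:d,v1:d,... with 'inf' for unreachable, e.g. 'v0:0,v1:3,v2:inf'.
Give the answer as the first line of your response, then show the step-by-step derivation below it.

v0:14,v1:4,v2:21,v3:35,v4:inf,v5:0,v6:8,v7:17

step 1: dist = v0:14,v1:4,v2:inf,v3:inf,v4:inf,v5:0,v6:8,v7:inf
step 2: dist = v0:14,v1:4,v2:21,v3:inf,v4:inf,v5:0,v6:8,v7:17
step 3: dist = v0:14,v1:4,v2:21,v3:35,v4:inf,v5:0,v6:8,v7:17
step 4: dist = v0:14,v1:4,v2:21,v3:35,v4:inf,v5:0,v6:8,v7:17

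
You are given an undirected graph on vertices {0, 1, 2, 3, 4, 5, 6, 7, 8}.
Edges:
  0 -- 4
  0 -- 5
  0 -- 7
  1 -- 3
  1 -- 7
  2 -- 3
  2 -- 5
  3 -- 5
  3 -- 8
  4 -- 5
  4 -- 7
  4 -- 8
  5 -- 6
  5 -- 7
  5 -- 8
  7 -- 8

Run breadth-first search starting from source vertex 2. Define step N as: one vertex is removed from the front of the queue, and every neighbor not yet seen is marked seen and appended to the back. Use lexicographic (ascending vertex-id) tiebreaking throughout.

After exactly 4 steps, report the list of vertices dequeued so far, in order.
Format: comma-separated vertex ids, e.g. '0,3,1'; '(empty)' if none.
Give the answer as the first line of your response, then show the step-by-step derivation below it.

2,3,5,1

step 1: dequeue 2; queue=[3,5]; order=2
step 2: dequeue 3; queue=[5,1,8]; order=2,3
step 3: dequeue 5; queue=[1,8,0,4,6,7]; order=2,3,5
step 4: dequeue 1; queue=[8,0,4,6,7]; order=2,3,5,1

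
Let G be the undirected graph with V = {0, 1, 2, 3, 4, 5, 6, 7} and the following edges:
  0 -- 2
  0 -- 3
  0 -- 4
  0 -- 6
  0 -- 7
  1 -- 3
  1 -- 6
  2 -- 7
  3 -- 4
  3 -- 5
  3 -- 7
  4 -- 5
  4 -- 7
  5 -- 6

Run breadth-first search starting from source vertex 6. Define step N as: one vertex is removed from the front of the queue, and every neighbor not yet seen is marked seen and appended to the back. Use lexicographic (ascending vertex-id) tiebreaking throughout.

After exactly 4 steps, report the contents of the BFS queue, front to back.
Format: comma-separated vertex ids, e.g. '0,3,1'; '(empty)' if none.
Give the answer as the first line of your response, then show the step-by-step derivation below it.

2,3,4,7

step 1: dequeue 6; queue=[0,1,5]; order=6
step 2: dequeue 0; queue=[1,5,2,3,4,7]; order=6,0
step 3: dequeue 1; queue=[5,2,3,4,7]; order=6,0,1
step 4: dequeue 5; queue=[2,3,4,7]; order=6,0,1,5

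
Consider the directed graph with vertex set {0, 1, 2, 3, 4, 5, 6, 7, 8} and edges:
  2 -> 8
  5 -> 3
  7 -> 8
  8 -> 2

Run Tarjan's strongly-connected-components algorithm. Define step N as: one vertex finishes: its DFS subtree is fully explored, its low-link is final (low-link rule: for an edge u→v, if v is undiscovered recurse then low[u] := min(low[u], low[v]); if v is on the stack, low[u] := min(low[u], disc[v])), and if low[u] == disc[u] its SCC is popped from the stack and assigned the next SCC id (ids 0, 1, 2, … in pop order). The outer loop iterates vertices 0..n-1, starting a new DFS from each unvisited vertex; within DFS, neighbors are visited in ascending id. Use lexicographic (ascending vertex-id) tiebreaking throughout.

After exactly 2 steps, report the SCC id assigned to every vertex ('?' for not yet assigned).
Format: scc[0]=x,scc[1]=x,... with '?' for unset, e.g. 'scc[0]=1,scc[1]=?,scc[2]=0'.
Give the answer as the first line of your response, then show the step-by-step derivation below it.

scc[0]=0,scc[1]=1,scc[2]=?,scc[3]=?,scc[4]=?,scc[5]=?,scc[6]=?,scc[7]=?,scc[8]=?

step 1: low=(low[0]=0,low[1]=?,low[2]=?,low[3]=?,low[4]=?,low[5]=?,low[6]=?,low[7]=?,low[8]=?); scc=(scc[0]=0,scc[1]=?,scc[2]=?,scc[3]=?,scc[4]=?,scc[5]=?,scc[6]=?,scc[7]=?,scc[8]=?)
step 2: low=(low[0]=0,low[1]=1,low[2]=?,low[3]=?,low[4]=?,low[5]=?,low[6]=?,low[7]=?,low[8]=?); scc=(scc[0]=0,scc[1]=1,scc[2]=?,scc[3]=?,scc[4]=?,scc[5]=?,scc[6]=?,scc[7]=?,scc[8]=?)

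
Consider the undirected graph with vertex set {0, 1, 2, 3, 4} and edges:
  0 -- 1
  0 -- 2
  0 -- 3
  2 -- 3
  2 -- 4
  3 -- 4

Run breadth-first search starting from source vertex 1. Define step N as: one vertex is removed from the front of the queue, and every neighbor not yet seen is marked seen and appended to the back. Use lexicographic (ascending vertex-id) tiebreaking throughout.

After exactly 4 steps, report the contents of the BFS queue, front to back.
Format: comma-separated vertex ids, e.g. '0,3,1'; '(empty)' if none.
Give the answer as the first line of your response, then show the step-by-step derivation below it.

4

step 1: dequeue 1; queue=[0]; order=1
step 2: dequeue 0; queue=[2,3]; order=1,0
step 3: dequeue 2; queue=[3,4]; order=1,0,2
step 4: dequeue 3; queue=[4]; order=1,0,2,3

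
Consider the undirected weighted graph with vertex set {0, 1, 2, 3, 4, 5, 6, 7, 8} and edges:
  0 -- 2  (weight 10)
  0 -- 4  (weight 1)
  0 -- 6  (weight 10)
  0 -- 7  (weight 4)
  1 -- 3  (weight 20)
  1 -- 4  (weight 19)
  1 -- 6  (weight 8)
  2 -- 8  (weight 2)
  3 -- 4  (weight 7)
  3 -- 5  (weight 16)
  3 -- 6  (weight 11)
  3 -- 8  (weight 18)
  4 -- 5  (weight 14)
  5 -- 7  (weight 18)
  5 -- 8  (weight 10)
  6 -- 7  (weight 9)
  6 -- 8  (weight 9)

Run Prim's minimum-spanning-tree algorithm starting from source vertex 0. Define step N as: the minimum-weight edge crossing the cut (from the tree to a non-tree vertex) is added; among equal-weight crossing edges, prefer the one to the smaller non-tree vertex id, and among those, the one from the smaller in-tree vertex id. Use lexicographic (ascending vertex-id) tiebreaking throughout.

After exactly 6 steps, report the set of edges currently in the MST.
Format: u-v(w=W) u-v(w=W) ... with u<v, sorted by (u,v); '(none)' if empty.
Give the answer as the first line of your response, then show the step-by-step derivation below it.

0-4(w=1) 0-7(w=4) 1-6(w=8) 3-4(w=7) 6-7(w=9) 6-8(w=9)

step 1: add edge 0-4 (w=1); MST = {0-4(w=1)}
step 2: add edge 0-7 (w=4); MST = {0-4(w=1) 0-7(w=4)}
step 3: add edge 3-4 (w=7); MST = {0-4(w=1) 0-7(w=4) 3-4(w=7)}
step 4: add edge 6-7 (w=9); MST = {0-4(w=1) 0-7(w=4) 3-4(w=7) 6-7(w=9)}
step 5: add edge 1-6 (w=8); MST = {0-4(w=1) 0-7(w=4) 1-6(w=8) 3-4(w=7) 6-7(w=9)}
step 6: add edge 6-8 (w=9); MST = {0-4(w=1) 0-7(w=4) 1-6(w=8) 3-4(w=7) 6-7(w=9) 6-8(w=9)}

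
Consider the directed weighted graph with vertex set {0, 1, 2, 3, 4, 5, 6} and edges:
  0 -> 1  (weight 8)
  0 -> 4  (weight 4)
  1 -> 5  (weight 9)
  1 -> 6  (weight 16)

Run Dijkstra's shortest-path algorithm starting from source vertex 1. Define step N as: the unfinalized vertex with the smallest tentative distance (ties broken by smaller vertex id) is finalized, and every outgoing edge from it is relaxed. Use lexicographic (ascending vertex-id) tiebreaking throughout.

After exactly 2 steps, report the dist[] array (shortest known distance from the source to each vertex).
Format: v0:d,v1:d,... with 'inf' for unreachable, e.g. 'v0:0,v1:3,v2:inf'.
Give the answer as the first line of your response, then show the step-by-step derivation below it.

v0:inf,v1:0,v2:inf,v3:inf,v4:inf,v5:9,v6:16

step 1: dist = v0:inf,v1:0,v2:inf,v3:inf,v4:inf,v5:9,v6:16
step 2: dist = v0:inf,v1:0,v2:inf,v3:inf,v4:inf,v5:9,v6:16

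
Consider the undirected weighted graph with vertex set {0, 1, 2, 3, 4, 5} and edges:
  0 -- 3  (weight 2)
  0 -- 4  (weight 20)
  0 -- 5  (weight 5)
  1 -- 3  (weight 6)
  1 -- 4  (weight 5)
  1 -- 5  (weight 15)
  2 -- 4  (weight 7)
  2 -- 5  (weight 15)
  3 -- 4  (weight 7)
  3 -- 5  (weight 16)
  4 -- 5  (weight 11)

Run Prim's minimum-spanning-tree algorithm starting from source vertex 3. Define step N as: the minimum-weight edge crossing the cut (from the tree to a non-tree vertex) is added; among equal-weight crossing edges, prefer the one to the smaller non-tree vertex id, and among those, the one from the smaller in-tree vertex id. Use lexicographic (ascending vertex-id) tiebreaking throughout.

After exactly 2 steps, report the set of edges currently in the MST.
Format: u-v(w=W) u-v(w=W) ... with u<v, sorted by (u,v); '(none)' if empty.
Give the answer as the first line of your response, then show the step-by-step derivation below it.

0-3(w=2) 0-5(w=5)

step 1: add edge 0-3 (w=2); MST = {0-3(w=2)}
step 2: add edge 0-5 (w=5); MST = {0-3(w=2) 0-5(w=5)}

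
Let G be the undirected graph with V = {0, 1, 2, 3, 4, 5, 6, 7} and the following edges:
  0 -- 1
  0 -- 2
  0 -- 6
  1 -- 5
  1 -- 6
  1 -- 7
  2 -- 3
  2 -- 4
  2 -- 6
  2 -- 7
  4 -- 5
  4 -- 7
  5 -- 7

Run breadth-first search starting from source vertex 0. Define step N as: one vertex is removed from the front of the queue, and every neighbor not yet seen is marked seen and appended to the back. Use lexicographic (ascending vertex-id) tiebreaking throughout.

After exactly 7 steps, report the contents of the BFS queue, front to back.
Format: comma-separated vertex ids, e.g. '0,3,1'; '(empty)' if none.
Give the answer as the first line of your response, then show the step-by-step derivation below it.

4

step 1: dequeue 0; queue=[1,2,6]; order=0
step 2: dequeue 1; queue=[2,6,5,7]; order=0,1
step 3: dequeue 2; queue=[6,5,7,3,4]; order=0,1,2
step 4: dequeue 6; queue=[5,7,3,4]; order=0,1,2,6
step 5: dequeue 5; queue=[7,3,4]; order=0,1,2,6,5
step 6: dequeue 7; queue=[3,4]; order=0,1,2,6,5,7
step 7: dequeue 3; queue=[4]; order=0,1,2,6,5,7,3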